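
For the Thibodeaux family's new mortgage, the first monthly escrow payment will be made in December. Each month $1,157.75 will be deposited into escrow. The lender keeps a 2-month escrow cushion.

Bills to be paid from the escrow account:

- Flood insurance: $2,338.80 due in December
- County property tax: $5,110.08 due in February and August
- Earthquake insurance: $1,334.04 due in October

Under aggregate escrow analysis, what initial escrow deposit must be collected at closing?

$6,291.13

Cushion = 2 × $1,157.75 = $2,315.50
Trial balance (start $0, +$1,157.75 each month, − disbursements):
  Dec: +$1,157.75 − $2,338.80 → -$1,181.05
  Jan: +$1,157.75 → -$23.30
  Feb: +$1,157.75 − $5,110.08 → -$3,975.63
  Mar: +$1,157.75 → -$2,817.88
  Apr: +$1,157.75 → -$1,660.13
  May: +$1,157.75 → -$502.38
  Jun: +$1,157.75 → $655.37
  Jul: +$1,157.75 → $1,813.12
  Aug: +$1,157.75 − $5,110.08 → -$2,139.21
  Sep: +$1,157.75 → -$981.46
  Oct: +$1,157.75 − $1,334.04 → -$1,157.75
  Nov: +$1,157.75 → $0.00
Lowest trial balance = -$3,975.63 (Feb)
Initial deposit = cushion − low point = $2,315.50 − (-$3,975.63) = $6,291.13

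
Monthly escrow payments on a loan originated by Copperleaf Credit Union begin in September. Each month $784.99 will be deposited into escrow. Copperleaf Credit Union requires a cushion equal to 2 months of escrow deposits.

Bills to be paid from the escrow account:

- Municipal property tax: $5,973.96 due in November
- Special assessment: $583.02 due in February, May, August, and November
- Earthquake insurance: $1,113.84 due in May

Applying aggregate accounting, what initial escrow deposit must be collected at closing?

$5,771.99

Cushion = 2 × $784.99 = $1,569.98
Trial balance (start $0, +$784.99 each month, − disbursements):
  Sep: +$784.99 → $784.99
  Oct: +$784.99 → $1,569.98
  Nov: +$784.99 − $6,556.98 → -$4,202.01
  Dec: +$784.99 → -$3,417.02
  Jan: +$784.99 → -$2,632.03
  Feb: +$784.99 − $583.02 → -$2,430.06
  Mar: +$784.99 → -$1,645.07
  Apr: +$784.99 → -$860.08
  May: +$784.99 − $1,696.86 → -$1,771.95
  Jun: +$784.99 → -$986.96
  Jul: +$784.99 → -$201.97
  Aug: +$784.99 − $583.02 → $0.00
Lowest trial balance = -$4,202.01 (Nov)
Initial deposit = cushion − low point = $1,569.98 − (-$4,202.01) = $5,771.99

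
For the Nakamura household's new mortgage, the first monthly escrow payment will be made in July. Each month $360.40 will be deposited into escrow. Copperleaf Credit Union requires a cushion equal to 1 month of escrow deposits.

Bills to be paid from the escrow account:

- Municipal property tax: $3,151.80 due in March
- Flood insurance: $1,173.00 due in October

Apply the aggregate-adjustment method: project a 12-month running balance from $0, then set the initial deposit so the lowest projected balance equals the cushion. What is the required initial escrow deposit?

$1,441.60

Cushion = 1 × $360.40 = $360.40
Trial balance (start $0, +$360.40 each month, − disbursements):
  Jul: +$360.40 → $360.40
  Aug: +$360.40 → $720.80
  Sep: +$360.40 → $1,081.20
  Oct: +$360.40 − $1,173.00 → $268.60
  Nov: +$360.40 → $629.00
  Dec: +$360.40 → $989.40
  Jan: +$360.40 → $1,349.80
  Feb: +$360.40 → $1,710.20
  Mar: +$360.40 − $3,151.80 → -$1,081.20
  Apr: +$360.40 → -$720.80
  May: +$360.40 → -$360.40
  Jun: +$360.40 → $0.00
Lowest trial balance = -$1,081.20 (Mar)
Initial deposit = cushion − low point = $360.40 − (-$1,081.20) = $1,441.60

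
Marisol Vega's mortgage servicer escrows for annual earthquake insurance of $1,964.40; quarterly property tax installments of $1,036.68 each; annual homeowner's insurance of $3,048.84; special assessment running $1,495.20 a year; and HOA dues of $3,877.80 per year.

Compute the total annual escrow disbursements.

$14,532.96

Earthquake insurance — $1,964.40/yr
Property tax — $1,036.68 × 4 = $4,146.72/yr
Homeowner's insurance — $3,048.84/yr
Special assessment — $1,495.20/yr
HOA dues — $3,877.80/yr
Combined annual = $1,964.40 + $4,146.72 + $3,048.84 + $1,495.20 + $3,877.80 = $14,532.96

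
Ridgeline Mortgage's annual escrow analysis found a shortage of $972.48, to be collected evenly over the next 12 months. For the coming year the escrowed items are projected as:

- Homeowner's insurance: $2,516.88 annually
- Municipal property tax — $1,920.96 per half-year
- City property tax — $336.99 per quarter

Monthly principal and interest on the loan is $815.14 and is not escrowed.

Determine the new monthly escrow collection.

Homeowner's insurance: $2,516.88/yr
Municipal property tax: $1,920.96 × 2 = $3,841.92/yr
City property tax: $336.99 × 4 = $1,347.96/yr
Total annual escrow = $7,706.76
Base monthly escrow = $7,706.76 / 12 = $642.23
Monthly shortage recovery: $972.48 ÷ 12 = $81.04
Adjusted monthly = $642.23 + $81.04 = $723.27

$723.27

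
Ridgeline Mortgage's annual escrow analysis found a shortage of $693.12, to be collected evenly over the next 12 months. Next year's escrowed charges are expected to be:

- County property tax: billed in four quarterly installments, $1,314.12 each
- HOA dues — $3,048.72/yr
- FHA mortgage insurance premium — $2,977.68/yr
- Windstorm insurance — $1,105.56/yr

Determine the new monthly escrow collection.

$1,090.13

County property tax: $1,314.12 × 4 = $5,256.48/yr
HOA dues: $3,048.72/yr
FHA mortgage insurance premium: $2,977.68/yr
Windstorm insurance: $1,105.56/yr
Yearly total = $5,256.48 + $3,048.72 + $2,977.68 + $1,105.56 = $12,388.44
Base monthly escrow = $12,388.44 ÷ 12 = $1,032.37
Shortage spread = $693.12 / 12 = $57.76/mo
Adjusted monthly = $1,032.37 + $57.76 = $1,090.13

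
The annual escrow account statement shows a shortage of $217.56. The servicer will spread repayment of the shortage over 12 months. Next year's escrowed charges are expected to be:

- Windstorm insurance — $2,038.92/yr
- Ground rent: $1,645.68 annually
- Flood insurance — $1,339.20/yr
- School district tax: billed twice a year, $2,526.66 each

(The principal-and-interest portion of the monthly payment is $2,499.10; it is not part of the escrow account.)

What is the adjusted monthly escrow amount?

Windstorm insurance = $2,038.92
Ground rent = $1,645.68
Flood insurance = $1,339.20
School district tax = $2,526.66 × 2 = $5,053.32
Yearly total = $10,077.12
Per month = $10,077.12 ÷ 12 = $839.76
Monthly shortage recovery: $217.56 ÷ 12 = $18.13
New monthly escrow = $839.76 + $18.13 = $857.89

$857.89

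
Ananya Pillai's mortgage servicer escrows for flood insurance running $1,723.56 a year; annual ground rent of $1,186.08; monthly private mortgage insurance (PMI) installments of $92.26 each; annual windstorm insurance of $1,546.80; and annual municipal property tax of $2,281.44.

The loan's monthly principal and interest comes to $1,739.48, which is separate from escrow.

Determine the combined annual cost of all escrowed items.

Flood insurance = $1,723.56
Ground rent = $1,186.08
Private mortgage insurance (PMI) = $92.26 × 12 = $1,107.12
Windstorm insurance = $1,546.80
Municipal property tax = $2,281.44
Total per year = $1,723.56 + $1,186.08 + $1,107.12 + $1,546.80 + $2,281.44 = $7,845.00

$7,845.00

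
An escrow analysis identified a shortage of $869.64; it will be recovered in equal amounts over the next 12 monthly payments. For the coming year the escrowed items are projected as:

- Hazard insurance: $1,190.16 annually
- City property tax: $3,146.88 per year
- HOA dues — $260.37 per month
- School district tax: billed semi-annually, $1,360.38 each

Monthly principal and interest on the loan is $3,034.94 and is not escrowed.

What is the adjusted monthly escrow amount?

Hazard insurance — $1,190.16/yr
City property tax — $3,146.88/yr
HOA dues — $260.37 × 12 = $3,124.44/yr
School district tax — $1,360.38 × 2 = $2,720.76/yr
Total annual escrow = $1,190.16 + $3,146.88 + $3,124.44 + $2,720.76 = $10,182.24
Monthly = $10,182.24 / 12 = $848.52
Monthly shortage recovery: $869.64 ÷ 12 = $72.47
Adjusted monthly = $848.52 + $72.47 = $920.99

$920.99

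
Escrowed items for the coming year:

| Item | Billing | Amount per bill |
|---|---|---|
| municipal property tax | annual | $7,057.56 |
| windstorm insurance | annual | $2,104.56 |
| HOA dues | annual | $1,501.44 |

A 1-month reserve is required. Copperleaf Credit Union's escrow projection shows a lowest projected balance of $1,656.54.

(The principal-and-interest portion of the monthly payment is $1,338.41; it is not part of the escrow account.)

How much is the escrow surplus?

Municipal property tax: $7,057.56
Windstorm insurance: $2,104.56
HOA dues: $1,501.44
Combined annual = $10,663.56
Per month = $10,663.56 ÷ 12 = $888.63
Required cushion = 1 × $888.63 = $888.63
Excess over cushion: $1,656.54 − $888.63 = $767.91

$767.91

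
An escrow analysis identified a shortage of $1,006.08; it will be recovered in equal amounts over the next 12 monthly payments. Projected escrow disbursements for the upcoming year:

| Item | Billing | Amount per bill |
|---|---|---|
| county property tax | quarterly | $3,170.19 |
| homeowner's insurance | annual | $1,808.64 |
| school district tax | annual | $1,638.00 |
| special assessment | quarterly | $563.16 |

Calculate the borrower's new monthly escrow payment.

$1,615.51

County property tax: $3,170.19 × 4 = $12,680.76 annually
Homeowner's insurance: $1,808.64 annually
School district tax: $1,638.00 annually
Special assessment: $563.16 × 4 = $2,252.64 annually
Total annual escrow = $12,680.76 + $1,808.64 + $1,638.00 + $2,252.64 = $18,380.04
Monthly escrow = $18,380.04 / 12 = $1,531.67
Monthly shortage recovery: $1,006.08 ÷ 12 = $83.84
New monthly escrow = $1,531.67 + $83.84 = $1,615.51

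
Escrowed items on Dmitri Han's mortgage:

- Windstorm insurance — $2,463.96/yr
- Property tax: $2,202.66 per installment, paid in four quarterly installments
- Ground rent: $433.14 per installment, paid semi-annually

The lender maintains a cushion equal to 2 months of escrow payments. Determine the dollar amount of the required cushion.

Windstorm insurance = $2,463.96 annually
Property tax = $2,202.66 × 4 = $8,810.64 annually
Ground rent = $433.14 × 2 = $866.28 annually
Total per year = $2,463.96 + $8,810.64 + $866.28 = $12,140.88
Monthly escrow = $12,140.88 / 12 = $1,011.74
Reserve = 2 × $1,011.74 = $2,023.48

$2,023.48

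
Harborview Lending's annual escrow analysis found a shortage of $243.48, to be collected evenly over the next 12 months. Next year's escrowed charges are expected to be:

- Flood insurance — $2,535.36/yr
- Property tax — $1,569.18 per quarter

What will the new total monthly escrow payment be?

$754.63

Flood insurance: $2,535.36/yr
Property tax: $1,569.18 × 4 = $6,276.72/yr
Yearly total = $8,812.08
Base monthly escrow = $8,812.08 ÷ 12 = $734.34
Shortage spread = $243.48 / 12 = $20.29/mo
Adjusted monthly = $734.34 + $20.29 = $754.63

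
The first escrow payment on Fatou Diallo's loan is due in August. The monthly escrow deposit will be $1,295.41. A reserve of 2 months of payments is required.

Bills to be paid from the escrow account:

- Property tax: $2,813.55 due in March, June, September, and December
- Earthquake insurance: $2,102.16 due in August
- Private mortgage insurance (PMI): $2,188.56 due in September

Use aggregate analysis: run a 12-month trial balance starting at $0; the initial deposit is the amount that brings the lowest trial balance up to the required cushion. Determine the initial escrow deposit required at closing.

$7,104.27

Cushion = 2 × $1,295.41 = $2,590.82
Trial balance (start $0, +$1,295.41 each month, − disbursements):
  Aug: +$1,295.41 − $2,102.16 → -$806.75
  Sep: +$1,295.41 − $5,002.11 → -$4,513.45
  Oct: +$1,295.41 → -$3,218.04
  Nov: +$1,295.41 → -$1,922.63
  Dec: +$1,295.41 − $2,813.55 → -$3,440.77
  Jan: +$1,295.41 → -$2,145.36
  Feb: +$1,295.41 → -$849.95
  Mar: +$1,295.41 − $2,813.55 → -$2,368.09
  Apr: +$1,295.41 → -$1,072.68
  May: +$1,295.41 → $222.73
  Jun: +$1,295.41 − $2,813.55 → -$1,295.41
  Jul: +$1,295.41 → $0.00
Lowest trial balance = -$4,513.45 (Sep)
Initial deposit = cushion − low point = $2,590.82 − (-$4,513.45) = $7,104.27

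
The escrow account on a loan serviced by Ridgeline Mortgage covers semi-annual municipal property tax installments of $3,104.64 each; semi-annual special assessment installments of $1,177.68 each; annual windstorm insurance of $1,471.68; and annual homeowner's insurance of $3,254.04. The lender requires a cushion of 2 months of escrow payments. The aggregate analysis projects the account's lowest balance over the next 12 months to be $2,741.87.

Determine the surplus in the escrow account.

Municipal property tax = $3,104.64 × 2 = $6,209.28 annually
Special assessment = $1,177.68 × 2 = $2,355.36 annually
Windstorm insurance = $1,471.68 annually
Homeowner's insurance = $3,254.04 annually
Total annual escrow = $6,209.28 + $2,355.36 + $1,471.68 + $3,254.04 = $13,290.36
Per month = $13,290.36 ÷ 12 = $1,107.53
Cushion = 2 × $1,107.53 = $2,215.06
Surplus = $2,741.87 − $2,215.06 = $526.81

$526.81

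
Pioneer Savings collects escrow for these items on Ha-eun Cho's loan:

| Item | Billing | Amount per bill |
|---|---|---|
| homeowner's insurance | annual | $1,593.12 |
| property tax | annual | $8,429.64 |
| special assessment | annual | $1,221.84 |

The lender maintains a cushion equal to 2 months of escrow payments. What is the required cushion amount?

Homeowner's insurance — $1,593.12/yr
Property tax — $8,429.64/yr
Special assessment — $1,221.84/yr
Total annual escrow = $1,593.12 + $8,429.64 + $1,221.84 = $11,244.60
Monthly escrow = $11,244.60 / 12 = $937.05
Reserve = 2 × $937.05 = $1,874.10

$1,874.10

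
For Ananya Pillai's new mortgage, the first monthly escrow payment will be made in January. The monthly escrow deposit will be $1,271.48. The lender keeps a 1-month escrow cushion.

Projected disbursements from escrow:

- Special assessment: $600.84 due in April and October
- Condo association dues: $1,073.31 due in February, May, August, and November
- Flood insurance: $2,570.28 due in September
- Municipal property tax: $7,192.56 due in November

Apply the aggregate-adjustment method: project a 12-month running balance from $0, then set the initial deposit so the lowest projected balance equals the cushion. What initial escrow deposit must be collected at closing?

Cushion = 1 × $1,271.48 = $1,271.48
Trial balance (start $0, +$1,271.48 each month, − disbursements):
  Jan: +$1,271.48 → $1,271.48
  Feb: +$1,271.48 − $1,073.31 → $1,469.65
  Mar: +$1,271.48 → $2,741.13
  Apr: +$1,271.48 − $600.84 → $3,411.77
  May: +$1,271.48 − $1,073.31 → $3,609.94
  Jun: +$1,271.48 → $4,881.42
  Jul: +$1,271.48 → $6,152.90
  Aug: +$1,271.48 − $1,073.31 → $6,351.07
  Sep: +$1,271.48 − $2,570.28 → $5,052.27
  Oct: +$1,271.48 − $600.84 → $5,722.91
  Nov: +$1,271.48 − $8,265.87 → -$1,271.48
  Dec: +$1,271.48 → $0.00
Lowest trial balance = -$1,271.48 (Nov)
Initial deposit = cushion − low point = $1,271.48 − (-$1,271.48) = $2,542.96

$2,542.96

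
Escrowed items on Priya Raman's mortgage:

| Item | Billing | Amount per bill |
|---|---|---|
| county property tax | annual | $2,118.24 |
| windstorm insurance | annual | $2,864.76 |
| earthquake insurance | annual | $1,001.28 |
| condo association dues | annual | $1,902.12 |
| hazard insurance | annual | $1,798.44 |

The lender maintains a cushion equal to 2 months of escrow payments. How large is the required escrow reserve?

County property tax: $2,118.24
Windstorm insurance: $2,864.76
Earthquake insurance: $1,001.28
Condo association dues: $1,902.12
Hazard insurance: $1,798.44
Combined annual = $9,684.84
Monthly = $9,684.84 ÷ 12 = $807.07
Cushion = 2 × $807.07 = $1,614.14

$1,614.14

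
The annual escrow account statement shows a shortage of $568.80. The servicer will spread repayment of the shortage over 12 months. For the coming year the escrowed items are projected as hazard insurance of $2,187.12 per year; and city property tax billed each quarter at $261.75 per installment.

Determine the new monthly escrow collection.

Hazard insurance — $2,187.12
City property tax — $261.75 × 4 = $1,047.00
Combined annual = $3,234.12
Per month = $3,234.12 / 12 = $269.51
Shortage spread = $568.80 ÷ 12 = $47.40/mo
New monthly escrow = $269.51 + $47.40 = $316.91

$316.91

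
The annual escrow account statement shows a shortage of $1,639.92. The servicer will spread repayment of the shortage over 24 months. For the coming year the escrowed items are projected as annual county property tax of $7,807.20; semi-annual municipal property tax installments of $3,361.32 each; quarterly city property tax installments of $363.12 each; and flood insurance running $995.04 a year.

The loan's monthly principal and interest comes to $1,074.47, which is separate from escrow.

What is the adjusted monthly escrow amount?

County property tax: $7,807.20 annually
Municipal property tax: $3,361.32 × 2 = $6,722.64 annually
City property tax: $363.12 × 4 = $1,452.48 annually
Flood insurance: $995.04 annually
Total per year = $7,807.20 + $6,722.64 + $1,452.48 + $995.04 = $16,977.36
Per month = $16,977.36 / 12 = $1,414.78
Shortage per month = $1,639.92 / 24 = $68.33
New monthly escrow = $1,414.78 + $68.33 = $1,483.11

$1,483.11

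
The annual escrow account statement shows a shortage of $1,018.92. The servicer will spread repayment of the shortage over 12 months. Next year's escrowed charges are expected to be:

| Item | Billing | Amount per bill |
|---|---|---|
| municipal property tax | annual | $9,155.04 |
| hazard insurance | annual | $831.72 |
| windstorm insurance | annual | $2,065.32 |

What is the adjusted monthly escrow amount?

$1,089.25

Municipal property tax — $9,155.04 annually
Hazard insurance — $831.72 annually
Windstorm insurance — $2,065.32 annually
Yearly total = $12,052.08
Monthly escrow = $12,052.08 ÷ 12 = $1,004.34
Shortage per month = $1,018.92 / 12 = $84.91
Adjusted monthly = $1,004.34 + $84.91 = $1,089.25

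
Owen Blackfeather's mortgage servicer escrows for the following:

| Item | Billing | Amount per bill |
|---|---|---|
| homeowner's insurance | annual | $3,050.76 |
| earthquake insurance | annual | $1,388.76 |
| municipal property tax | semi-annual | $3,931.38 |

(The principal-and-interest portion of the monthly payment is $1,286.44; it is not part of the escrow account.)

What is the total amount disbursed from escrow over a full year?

$12,302.28

Homeowner's insurance: $3,050.76 annually
Earthquake insurance: $1,388.76 annually
Municipal property tax: $3,931.38 × 2 = $7,862.76 annually
Annual escrow total = $3,050.76 + $1,388.76 + $7,862.76 = $12,302.28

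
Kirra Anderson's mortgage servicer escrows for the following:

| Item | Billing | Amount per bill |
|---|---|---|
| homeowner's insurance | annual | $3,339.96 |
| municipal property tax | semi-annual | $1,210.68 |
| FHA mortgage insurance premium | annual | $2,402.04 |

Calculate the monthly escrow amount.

Homeowner's insurance = $3,339.96 per year
Municipal property tax = $1,210.68 × 2 = $2,421.36 per year
FHA mortgage insurance premium = $2,402.04 per year
Yearly total = $3,339.96 + $2,421.36 + $2,402.04 = $8,163.36
Base monthly escrow = $8,163.36 / 12 = $680.28

$680.28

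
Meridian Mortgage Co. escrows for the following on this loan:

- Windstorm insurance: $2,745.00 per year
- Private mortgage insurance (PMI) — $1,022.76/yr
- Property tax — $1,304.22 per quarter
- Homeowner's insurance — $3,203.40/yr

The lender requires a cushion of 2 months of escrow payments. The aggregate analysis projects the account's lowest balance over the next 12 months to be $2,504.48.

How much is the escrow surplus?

Windstorm insurance = $2,745.00 annually
Private mortgage insurance (PMI) = $1,022.76 annually
Property tax = $1,304.22 × 4 = $5,216.88 annually
Homeowner's insurance = $3,203.40 annually
Total per year = $12,188.04
Monthly escrow = $12,188.04 ÷ 12 = $1,015.67
Required reserve = 2 × $1,015.67 = $2,031.34
Excess over cushion: $2,504.48 − $2,031.34 = $473.14

$473.14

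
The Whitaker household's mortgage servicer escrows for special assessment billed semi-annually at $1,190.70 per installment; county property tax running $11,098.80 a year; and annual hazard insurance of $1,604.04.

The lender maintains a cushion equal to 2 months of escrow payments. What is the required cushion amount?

Special assessment — $1,190.70 × 2 = $2,381.40 per year
County property tax — $11,098.80 per year
Hazard insurance — $1,604.04 per year
Combined annual = $15,084.24
Monthly escrow = $15,084.24 ÷ 12 = $1,257.02
Required cushion = 2 × $1,257.02 = $2,514.04

$2,514.04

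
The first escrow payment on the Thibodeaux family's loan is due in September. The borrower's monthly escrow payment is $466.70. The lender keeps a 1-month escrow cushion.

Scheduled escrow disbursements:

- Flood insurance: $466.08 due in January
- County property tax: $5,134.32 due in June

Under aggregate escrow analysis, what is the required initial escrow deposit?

Cushion = 1 × $466.70 = $466.70
Trial balance (start $0, +$466.70 each month, − disbursements):
  Sep: +$466.70 → $466.70
  Oct: +$466.70 → $933.40
  Nov: +$466.70 → $1,400.10
  Dec: +$466.70 → $1,866.80
  Jan: +$466.70 − $466.08 → $1,867.42
  Feb: +$466.70 → $2,334.12
  Mar: +$466.70 → $2,800.82
  Apr: +$466.70 → $3,267.52
  May: +$466.70 → $3,734.22
  Jun: +$466.70 − $5,134.32 → -$933.40
  Jul: +$466.70 → -$466.70
  Aug: +$466.70 → $0.00
Lowest trial balance = -$933.40 (Jun)
Initial deposit = cushion − low point = $466.70 − (-$933.40) = $1,400.10

$1,400.10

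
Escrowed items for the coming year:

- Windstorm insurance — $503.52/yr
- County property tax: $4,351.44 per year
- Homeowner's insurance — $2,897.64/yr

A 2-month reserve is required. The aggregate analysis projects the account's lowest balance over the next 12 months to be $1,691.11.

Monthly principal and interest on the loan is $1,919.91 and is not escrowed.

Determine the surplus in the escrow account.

Windstorm insurance — $503.52 annually
County property tax — $4,351.44 annually
Homeowner's insurance — $2,897.64 annually
Yearly total = $7,752.60
Base monthly escrow = $7,752.60 ÷ 12 = $646.05
Required cushion = 2 × $646.05 = $1,292.10
Excess over cushion: $1,691.11 − $1,292.10 = $399.01

$399.01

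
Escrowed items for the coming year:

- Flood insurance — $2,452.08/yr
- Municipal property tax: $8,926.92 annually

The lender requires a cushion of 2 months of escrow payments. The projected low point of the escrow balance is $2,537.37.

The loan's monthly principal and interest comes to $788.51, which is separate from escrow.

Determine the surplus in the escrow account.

Flood insurance: $2,452.08 per year
Municipal property tax: $8,926.92 per year
Combined annual = $2,452.08 + $8,926.92 = $11,379.00
Per month = $11,379.00 / 12 = $948.25
Required cushion = 2 × $948.25 = $1,896.50
Surplus = $2,537.37 − $1,896.50 = $640.87

$640.87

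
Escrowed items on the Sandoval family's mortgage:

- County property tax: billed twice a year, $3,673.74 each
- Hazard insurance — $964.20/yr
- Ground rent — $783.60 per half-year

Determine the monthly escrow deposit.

County property tax: $3,673.74 × 2 = $7,347.48
Hazard insurance: $964.20
Ground rent: $783.60 × 2 = $1,567.20
Yearly total = $9,878.88
Monthly escrow = $9,878.88 / 12 = $823.24

$823.24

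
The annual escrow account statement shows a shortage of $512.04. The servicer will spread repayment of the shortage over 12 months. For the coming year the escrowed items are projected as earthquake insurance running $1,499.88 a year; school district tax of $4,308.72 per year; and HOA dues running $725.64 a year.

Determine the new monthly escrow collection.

$587.19

Earthquake insurance — $1,499.88 per year
School district tax — $4,308.72 per year
HOA dues — $725.64 per year
Total annual escrow = $1,499.88 + $4,308.72 + $725.64 = $6,534.24
Monthly = $6,534.24 / 12 = $544.52
Shortage per month = $512.04 / 12 = $42.67
Adjusted monthly = $544.52 + $42.67 = $587.19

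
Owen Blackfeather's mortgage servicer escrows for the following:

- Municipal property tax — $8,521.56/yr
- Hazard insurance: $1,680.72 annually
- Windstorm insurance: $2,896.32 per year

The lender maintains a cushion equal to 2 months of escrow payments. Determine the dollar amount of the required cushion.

Municipal property tax — $8,521.56/yr
Hazard insurance — $1,680.72/yr
Windstorm insurance — $2,896.32/yr
Annual escrow total = $8,521.56 + $1,680.72 + $2,896.32 = $13,098.60
Base monthly escrow = $13,098.60 ÷ 12 = $1,091.55
Reserve = 2 × $1,091.55 = $2,183.10

$2,183.10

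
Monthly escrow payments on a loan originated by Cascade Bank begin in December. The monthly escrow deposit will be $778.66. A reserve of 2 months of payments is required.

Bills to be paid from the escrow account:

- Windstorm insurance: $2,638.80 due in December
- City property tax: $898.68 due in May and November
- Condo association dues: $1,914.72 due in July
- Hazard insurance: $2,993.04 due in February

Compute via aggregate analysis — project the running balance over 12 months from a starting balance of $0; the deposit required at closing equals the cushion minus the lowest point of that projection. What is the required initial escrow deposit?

$4,853.18

Cushion = 2 × $778.66 = $1,557.32
Trial balance (start $0, +$778.66 each month, − disbursements):
  Dec: +$778.66 − $2,638.80 → -$1,860.14
  Jan: +$778.66 → -$1,081.48
  Feb: +$778.66 − $2,993.04 → -$3,295.86
  Mar: +$778.66 → -$2,517.20
  Apr: +$778.66 → -$1,738.54
  May: +$778.66 − $898.68 → -$1,858.56
  Jun: +$778.66 → -$1,079.90
  Jul: +$778.66 − $1,914.72 → -$2,215.96
  Aug: +$778.66 → -$1,437.30
  Sep: +$778.66 → -$658.64
  Oct: +$778.66 → $120.02
  Nov: +$778.66 − $898.68 → $0.00
Lowest trial balance = -$3,295.86 (Feb)
Initial deposit = cushion − low point = $1,557.32 − (-$3,295.86) = $4,853.18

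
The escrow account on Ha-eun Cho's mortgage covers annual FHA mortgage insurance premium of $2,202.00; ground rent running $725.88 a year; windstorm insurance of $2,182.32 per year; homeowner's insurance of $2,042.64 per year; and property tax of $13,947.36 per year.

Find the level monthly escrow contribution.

$1,758.35

FHA mortgage insurance premium — $2,202.00
Ground rent — $725.88
Windstorm insurance — $2,182.32
Homeowner's insurance — $2,042.64
Property tax — $13,947.36
Combined annual = $2,202.00 + $725.88 + $2,182.32 + $2,042.64 + $13,947.36 = $21,100.20
Monthly escrow = $21,100.20 ÷ 12 = $1,758.35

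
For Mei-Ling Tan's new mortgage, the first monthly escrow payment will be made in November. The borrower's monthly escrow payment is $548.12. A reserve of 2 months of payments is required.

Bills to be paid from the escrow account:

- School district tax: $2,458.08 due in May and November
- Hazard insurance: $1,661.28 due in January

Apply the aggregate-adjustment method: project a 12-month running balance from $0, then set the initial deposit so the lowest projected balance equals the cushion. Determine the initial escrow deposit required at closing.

Cushion = 2 × $548.12 = $1,096.24
Trial balance (start $0, +$548.12 each month, − disbursements):
  Nov: +$548.12 − $2,458.08 → -$1,909.96
  Dec: +$548.12 → -$1,361.84
  Jan: +$548.12 − $1,661.28 → -$2,475.00
  Feb: +$548.12 → -$1,926.88
  Mar: +$548.12 → -$1,378.76
  Apr: +$548.12 → -$830.64
  May: +$548.12 − $2,458.08 → -$2,740.60
  Jun: +$548.12 → -$2,192.48
  Jul: +$548.12 → -$1,644.36
  Aug: +$548.12 → -$1,096.24
  Sep: +$548.12 → -$548.12
  Oct: +$548.12 → $0.00
Lowest trial balance = -$2,740.60 (May)
Initial deposit = cushion − low point = $1,096.24 − (-$2,740.60) = $3,836.84

$3,836.84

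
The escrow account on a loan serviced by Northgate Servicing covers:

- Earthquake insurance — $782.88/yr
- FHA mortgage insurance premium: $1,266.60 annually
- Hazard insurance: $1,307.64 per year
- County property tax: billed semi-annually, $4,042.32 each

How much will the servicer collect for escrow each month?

$953.48

Earthquake insurance: $782.88/yr
FHA mortgage insurance premium: $1,266.60/yr
Hazard insurance: $1,307.64/yr
County property tax: $4,042.32 × 2 = $8,084.64/yr
Total per year = $782.88 + $1,266.60 + $1,307.64 + $8,084.64 = $11,441.76
Per month = $11,441.76 ÷ 12 = $953.48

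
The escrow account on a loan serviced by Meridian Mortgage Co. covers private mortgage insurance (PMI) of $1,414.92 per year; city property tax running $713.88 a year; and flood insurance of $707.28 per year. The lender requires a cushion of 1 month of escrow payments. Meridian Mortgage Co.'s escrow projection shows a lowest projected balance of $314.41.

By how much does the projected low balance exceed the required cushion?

Private mortgage insurance (PMI) = $1,414.92 annually
City property tax = $713.88 annually
Flood insurance = $707.28 annually
Total annual escrow = $2,836.08
Base monthly escrow = $2,836.08 / 12 = $236.34
Required reserve = 1 × $236.34 = $236.34
Surplus = $314.41 − $236.34 = $78.07

$78.07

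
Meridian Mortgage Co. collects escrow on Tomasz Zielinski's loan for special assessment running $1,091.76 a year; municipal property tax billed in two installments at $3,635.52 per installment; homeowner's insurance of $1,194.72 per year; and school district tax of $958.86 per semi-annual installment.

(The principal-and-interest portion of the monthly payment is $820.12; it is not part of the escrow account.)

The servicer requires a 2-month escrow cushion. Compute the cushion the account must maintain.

$1,912.54

Special assessment: $1,091.76/yr
Municipal property tax: $3,635.52 × 2 = $7,271.04/yr
Homeowner's insurance: $1,194.72/yr
School district tax: $958.86 × 2 = $1,917.72/yr
Total per year = $11,475.24
Base monthly escrow = $11,475.24 / 12 = $956.27
Reserve = 2 × $956.27 = $1,912.54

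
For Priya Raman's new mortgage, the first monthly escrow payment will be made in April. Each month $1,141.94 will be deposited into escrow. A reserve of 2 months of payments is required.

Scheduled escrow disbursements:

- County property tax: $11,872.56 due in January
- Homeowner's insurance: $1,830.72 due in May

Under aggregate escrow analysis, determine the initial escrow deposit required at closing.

Cushion = 2 × $1,141.94 = $2,283.88
Trial balance (start $0, +$1,141.94 each month, − disbursements):
  Apr: +$1,141.94 → $1,141.94
  May: +$1,141.94 − $1,830.72 → $453.16
  Jun: +$1,141.94 → $1,595.10
  Jul: +$1,141.94 → $2,737.04
  Aug: +$1,141.94 → $3,878.98
  Sep: +$1,141.94 → $5,020.92
  Oct: +$1,141.94 → $6,162.86
  Nov: +$1,141.94 → $7,304.80
  Dec: +$1,141.94 → $8,446.74
  Jan: +$1,141.94 − $11,872.56 → -$2,283.88
  Feb: +$1,141.94 → -$1,141.94
  Mar: +$1,141.94 → $0.00
Lowest trial balance = -$2,283.88 (Jan)
Initial deposit = cushion − low point = $2,283.88 − (-$2,283.88) = $4,567.76

$4,567.76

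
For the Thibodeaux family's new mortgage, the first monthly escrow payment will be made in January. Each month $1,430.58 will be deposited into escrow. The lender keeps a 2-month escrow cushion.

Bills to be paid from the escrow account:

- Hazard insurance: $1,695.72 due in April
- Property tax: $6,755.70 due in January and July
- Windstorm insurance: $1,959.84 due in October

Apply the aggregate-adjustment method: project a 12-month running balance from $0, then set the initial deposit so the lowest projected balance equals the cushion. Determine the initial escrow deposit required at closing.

$8,186.28

Cushion = 2 × $1,430.58 = $2,861.16
Trial balance (start $0, +$1,430.58 each month, − disbursements):
  Jan: +$1,430.58 − $6,755.70 → -$5,325.12
  Feb: +$1,430.58 → -$3,894.54
  Mar: +$1,430.58 → -$2,463.96
  Apr: +$1,430.58 − $1,695.72 → -$2,729.10
  May: +$1,430.58 → -$1,298.52
  Jun: +$1,430.58 → $132.06
  Jul: +$1,430.58 − $6,755.70 → -$5,193.06
  Aug: +$1,430.58 → -$3,762.48
  Sep: +$1,430.58 → -$2,331.90
  Oct: +$1,430.58 − $1,959.84 → -$2,861.16
  Nov: +$1,430.58 → -$1,430.58
  Dec: +$1,430.58 → $0.00
Lowest trial balance = -$5,325.12 (Jan)
Initial deposit = cushion − low point = $2,861.16 − (-$5,325.12) = $8,186.28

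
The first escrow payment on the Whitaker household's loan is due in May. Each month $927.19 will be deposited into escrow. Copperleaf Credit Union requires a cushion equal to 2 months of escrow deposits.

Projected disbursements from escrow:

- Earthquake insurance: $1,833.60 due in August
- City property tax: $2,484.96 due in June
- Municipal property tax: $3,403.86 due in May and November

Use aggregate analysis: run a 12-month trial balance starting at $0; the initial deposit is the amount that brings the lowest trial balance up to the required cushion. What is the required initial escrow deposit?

$6,490.33

Cushion = 2 × $927.19 = $1,854.38
Trial balance (start $0, +$927.19 each month, − disbursements):
  May: +$927.19 − $3,403.86 → -$2,476.67
  Jun: +$927.19 − $2,484.96 → -$4,034.44
  Jul: +$927.19 → -$3,107.25
  Aug: +$927.19 − $1,833.60 → -$4,013.66
  Sep: +$927.19 → -$3,086.47
  Oct: +$927.19 → -$2,159.28
  Nov: +$927.19 − $3,403.86 → -$4,635.95
  Dec: +$927.19 → -$3,708.76
  Jan: +$927.19 → -$2,781.57
  Feb: +$927.19 → -$1,854.38
  Mar: +$927.19 → -$927.19
  Apr: +$927.19 → $0.00
Lowest trial balance = -$4,635.95 (Nov)
Initial deposit = cushion − low point = $1,854.38 − (-$4,635.95) = $6,490.33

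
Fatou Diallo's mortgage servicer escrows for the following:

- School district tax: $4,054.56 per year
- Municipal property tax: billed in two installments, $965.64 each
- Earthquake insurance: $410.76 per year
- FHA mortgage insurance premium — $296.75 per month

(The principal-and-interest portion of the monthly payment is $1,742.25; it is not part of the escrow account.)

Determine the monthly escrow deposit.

$829.80

School district tax — $4,054.56
Municipal property tax — $965.64 × 2 = $1,931.28
Earthquake insurance — $410.76
FHA mortgage insurance premium — $296.75 × 12 = $3,561.00
Total per year = $9,957.60
Monthly escrow = $9,957.60 / 12 = $829.80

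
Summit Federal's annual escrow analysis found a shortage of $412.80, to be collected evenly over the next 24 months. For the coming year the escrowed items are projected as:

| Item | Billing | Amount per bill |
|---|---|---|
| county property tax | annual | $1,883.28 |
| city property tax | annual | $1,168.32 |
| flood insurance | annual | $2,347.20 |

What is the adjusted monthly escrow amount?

County property tax: $1,883.28
City property tax: $1,168.32
Flood insurance: $2,347.20
Total per year = $1,883.28 + $1,168.32 + $2,347.20 = $5,398.80
Monthly = $5,398.80 / 12 = $449.90
Shortage per month = $412.80 / 24 = $17.20
New monthly escrow = $449.90 + $17.20 = $467.10

$467.10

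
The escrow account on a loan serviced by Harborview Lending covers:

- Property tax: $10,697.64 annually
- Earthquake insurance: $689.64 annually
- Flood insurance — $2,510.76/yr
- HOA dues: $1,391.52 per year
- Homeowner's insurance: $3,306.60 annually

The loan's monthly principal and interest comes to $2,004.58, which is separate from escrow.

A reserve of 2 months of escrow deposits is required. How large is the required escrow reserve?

$3,099.36

Property tax: $10,697.64/yr
Earthquake insurance: $689.64/yr
Flood insurance: $2,510.76/yr
HOA dues: $1,391.52/yr
Homeowner's insurance: $3,306.60/yr
Annual escrow total = $10,697.64 + $689.64 + $2,510.76 + $1,391.52 + $3,306.60 = $18,596.16
Monthly = $18,596.16 / 12 = $1,549.68
Reserve = 2 × $1,549.68 = $3,099.36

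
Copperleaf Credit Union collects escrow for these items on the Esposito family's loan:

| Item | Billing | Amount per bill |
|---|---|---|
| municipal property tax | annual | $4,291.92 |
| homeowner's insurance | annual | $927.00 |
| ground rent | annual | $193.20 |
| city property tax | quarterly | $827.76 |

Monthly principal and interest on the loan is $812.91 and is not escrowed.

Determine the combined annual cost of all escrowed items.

$8,723.16

Municipal property tax: $4,291.92
Homeowner's insurance: $927.00
Ground rent: $193.20
City property tax: $827.76 × 4 = $3,311.04
Total annual escrow = $8,723.16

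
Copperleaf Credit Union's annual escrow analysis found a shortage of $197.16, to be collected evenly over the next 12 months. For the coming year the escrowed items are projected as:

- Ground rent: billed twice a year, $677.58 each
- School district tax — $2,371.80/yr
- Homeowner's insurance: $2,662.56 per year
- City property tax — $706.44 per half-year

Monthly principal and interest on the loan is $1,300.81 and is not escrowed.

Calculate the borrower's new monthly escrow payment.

Ground rent — $677.58 × 2 = $1,355.16
School district tax — $2,371.80
Homeowner's insurance — $2,662.56
City property tax — $706.44 × 2 = $1,412.88
Total annual escrow = $1,355.16 + $2,371.80 + $2,662.56 + $1,412.88 = $7,802.40
Monthly escrow = $7,802.40 / 12 = $650.20
Shortage per month = $197.16 / 12 = $16.43
Adjusted monthly = $650.20 + $16.43 = $666.63

$666.63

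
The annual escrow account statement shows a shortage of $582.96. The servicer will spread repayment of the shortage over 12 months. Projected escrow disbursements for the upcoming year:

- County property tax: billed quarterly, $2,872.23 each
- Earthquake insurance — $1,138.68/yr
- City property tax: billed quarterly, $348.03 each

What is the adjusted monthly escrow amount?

County property tax: $2,872.23 × 4 = $11,488.92 annually
Earthquake insurance: $1,138.68 annually
City property tax: $348.03 × 4 = $1,392.12 annually
Combined annual = $14,019.72
Base monthly escrow = $14,019.72 / 12 = $1,168.31
Monthly shortage recovery: $582.96 ÷ 12 = $48.58
Adjusted monthly = $1,168.31 + $48.58 = $1,216.89

$1,216.89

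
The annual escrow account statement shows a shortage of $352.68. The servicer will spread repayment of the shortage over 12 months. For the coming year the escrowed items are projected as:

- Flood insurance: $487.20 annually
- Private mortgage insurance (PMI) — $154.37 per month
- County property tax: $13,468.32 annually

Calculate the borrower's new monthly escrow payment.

Flood insurance — $487.20 annually
Private mortgage insurance (PMI) — $154.37 × 12 = $1,852.44 annually
County property tax — $13,468.32 annually
Combined annual = $487.20 + $1,852.44 + $13,468.32 = $15,807.96
Base monthly escrow = $15,807.96 ÷ 12 = $1,317.33
Shortage per month = $352.68 / 12 = $29.39
New monthly escrow = $1,317.33 + $29.39 = $1,346.72

$1,346.72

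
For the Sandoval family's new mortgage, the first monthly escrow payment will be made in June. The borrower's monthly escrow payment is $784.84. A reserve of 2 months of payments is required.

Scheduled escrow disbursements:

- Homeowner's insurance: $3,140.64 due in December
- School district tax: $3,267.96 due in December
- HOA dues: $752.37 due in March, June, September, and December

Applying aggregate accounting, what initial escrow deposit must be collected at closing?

Cushion = 2 × $784.84 = $1,569.68
Trial balance (start $0, +$784.84 each month, − disbursements):
  Jun: +$784.84 − $752.37 → $32.47
  Jul: +$784.84 → $817.31
  Aug: +$784.84 → $1,602.15
  Sep: +$784.84 − $752.37 → $1,634.62
  Oct: +$784.84 → $2,419.46
  Nov: +$784.84 → $3,204.30
  Dec: +$784.84 − $7,160.97 → -$3,171.83
  Jan: +$784.84 → -$2,386.99
  Feb: +$784.84 → -$1,602.15
  Mar: +$784.84 − $752.37 → -$1,569.68
  Apr: +$784.84 → -$784.84
  May: +$784.84 → $0.00
Lowest trial balance = -$3,171.83 (Dec)
Initial deposit = cushion − low point = $1,569.68 − (-$3,171.83) = $4,741.51

$4,741.51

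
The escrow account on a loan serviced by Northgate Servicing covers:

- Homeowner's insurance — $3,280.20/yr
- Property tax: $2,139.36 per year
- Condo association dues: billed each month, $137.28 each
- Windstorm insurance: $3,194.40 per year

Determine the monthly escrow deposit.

Homeowner's insurance — $3,280.20 per year
Property tax — $2,139.36 per year
Condo association dues — $137.28 × 12 = $1,647.36 per year
Windstorm insurance — $3,194.40 per year
Yearly total = $10,261.32
Base monthly escrow = $10,261.32 / 12 = $855.11

$855.11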